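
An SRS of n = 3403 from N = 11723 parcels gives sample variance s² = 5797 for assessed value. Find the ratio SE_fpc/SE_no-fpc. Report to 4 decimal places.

f = n/N = 3403/11723 = 0.29028406.
SE_no-fpc = √(s²/n) = 1.3051808; SE_fpc = √((1−f)s²/n) = 1.0995449.
Ratio = √(1−f) = 0.84244640.

0.8424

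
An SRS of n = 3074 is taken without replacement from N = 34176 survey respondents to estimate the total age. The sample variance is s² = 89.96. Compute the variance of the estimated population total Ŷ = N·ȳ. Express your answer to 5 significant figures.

3.1107 × 10^7

Var(Ŷ) = N²·Var(ȳ) = N²·(1 − n/N)·s²/n.
f = 3074/34176 = 0.08994616; Var(ȳ) = 0.91005384·89.96/3074 = 0.026632545.
Var(Ŷ) = 34176² · 0.026632545 = 3.1106785 × 10^7.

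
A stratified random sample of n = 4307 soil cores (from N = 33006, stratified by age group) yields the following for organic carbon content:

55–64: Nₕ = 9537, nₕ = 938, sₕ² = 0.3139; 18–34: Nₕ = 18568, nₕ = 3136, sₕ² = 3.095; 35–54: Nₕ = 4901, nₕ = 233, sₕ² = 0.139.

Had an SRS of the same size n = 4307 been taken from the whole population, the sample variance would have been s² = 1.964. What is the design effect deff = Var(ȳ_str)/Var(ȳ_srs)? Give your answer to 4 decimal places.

Var(ȳ_str) = Σ Wₕ²(1−fₕ)sₕ²/nₕ with Wₕ = Nₕ/33006:
  55–64: (9537/33006)²·(1−938/9537)·0.3139/938 = 2.5191987 × 10^-5
  18–34: (18568/33006)²·(1−3136/18568)·3.095/3136 = 2.5958892 × 10^-4
  35–54: (4901/33006)²·(1−233/4901)·0.139/233 = 1.2528199 × 10^-5
  → Var(ȳ_str) = 2.9730911 × 10^-4.
Var(ȳ_srs) = (1 − 4307/33006)·1.964/4307 = 3.9649752 × 10^-4.
deff = (2.9730911 × 10^-4) / (3.9649752 × 10^-4) = 0.7498.

0.7498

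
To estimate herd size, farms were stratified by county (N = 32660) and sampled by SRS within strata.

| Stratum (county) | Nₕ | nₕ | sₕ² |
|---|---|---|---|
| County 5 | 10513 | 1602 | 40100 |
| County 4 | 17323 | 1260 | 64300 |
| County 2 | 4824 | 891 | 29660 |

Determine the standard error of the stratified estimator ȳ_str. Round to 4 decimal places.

4.0128

Var(ȳ_str) = Σₕ Wₕ²(1 − fₕ)sₕ²/nₕ with Wₕ = Nₕ/N, N = 32660.
County 5: Wₕ = 0.32189222; term = 0.32189222²·(1 − 0.15238276)·40100/1602 = 2.1983792.
County 4: Wₕ = 0.53040416; term = 0.53040416²·(1 − 0.07273567)·64300/1260 = 13.312445.
County 2: Wₕ = 0.14770361; term = 0.14770361²·(1 − 0.18470149)·29660/891 = 0.59209627.
Sum = 16.10292.
SE = √(16.10292) = 4.0128.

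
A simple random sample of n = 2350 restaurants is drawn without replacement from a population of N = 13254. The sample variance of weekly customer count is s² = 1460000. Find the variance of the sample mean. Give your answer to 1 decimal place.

Under SRS without replacement, Var(ȳ) = (1 − f)·s²/n with f = n/N = 2350/13254 = 0.17730496.
Var(ȳ) = (1 − 0.17730496)·1460000/2350 = 0.82269504·621.2766 = 511.12117.

511.1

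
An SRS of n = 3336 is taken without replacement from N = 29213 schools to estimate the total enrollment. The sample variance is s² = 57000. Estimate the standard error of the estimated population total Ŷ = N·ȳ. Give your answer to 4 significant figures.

Var(Ŷ) = N²·Var(ȳ) = N²·(1 − n/N)·s²/n.
f = 3336/29213 = 0.11419573; Var(ȳ) = 0.88580427·57000/3336 = 15.135145.
Var(Ŷ) = 29213² · 15.135145 = 1.2916323 × 10^10.
SE(Ŷ) = √(1.2916323 × 10^10) = 113700.

113700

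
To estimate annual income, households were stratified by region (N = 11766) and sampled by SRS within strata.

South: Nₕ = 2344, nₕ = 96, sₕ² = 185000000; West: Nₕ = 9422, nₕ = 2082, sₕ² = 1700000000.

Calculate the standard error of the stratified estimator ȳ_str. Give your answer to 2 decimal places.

Var(ȳ_str) = Σₕ Wₕ²(1 − fₕ)sₕ²/nₕ with Wₕ = Nₕ/N, N = 11766.
South: Wₕ = 0.19921809; term = 0.19921809²·(1 − 0.04095563)·185000000/96 = 73349.426.
West: Wₕ = 0.80078191; term = 0.80078191²·(1 − 0.22097219)·1700000000/2082 = 407896.21.
Sum = 481245.64.
SE = √(481245.64) = 693.72.

693.72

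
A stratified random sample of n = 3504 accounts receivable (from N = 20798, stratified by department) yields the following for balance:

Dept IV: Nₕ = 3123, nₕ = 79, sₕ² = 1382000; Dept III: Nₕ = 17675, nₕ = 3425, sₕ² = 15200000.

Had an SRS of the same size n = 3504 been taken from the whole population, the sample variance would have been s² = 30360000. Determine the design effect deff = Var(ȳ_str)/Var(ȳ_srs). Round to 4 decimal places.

Var(ȳ_str) = Σ Wₕ²(1−fₕ)sₕ²/nₕ with Wₕ = Nₕ/20798:
  Dept IV: (3123/20798)²·(1−79/3123)·1382000/79 = 384.4629
  Dept III: (17675/20798)²·(1−3425/17675)·15200000/3425 = 2584.1288
  → Var(ȳ_str) = 2968.5917.
Var(ȳ_srs) = (1 − 3504/20798)·30360000/3504 = 7204.6278.
deff = 2968.5917 / 7204.6278 = 0.4120.

0.4120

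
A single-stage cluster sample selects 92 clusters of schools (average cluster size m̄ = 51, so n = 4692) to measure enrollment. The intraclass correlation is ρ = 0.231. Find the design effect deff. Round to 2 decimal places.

12.55

deff = 1 + (51 − 1)·0.231 = 1 + 11.55 = 12.55.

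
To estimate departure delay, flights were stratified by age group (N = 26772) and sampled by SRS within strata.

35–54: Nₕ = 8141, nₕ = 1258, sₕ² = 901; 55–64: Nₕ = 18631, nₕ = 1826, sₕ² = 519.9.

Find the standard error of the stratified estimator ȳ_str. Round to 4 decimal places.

0.4247

Var(ȳ_str) = Σₕ Wₕ²(1 − fₕ)sₕ²/nₕ with Wₕ = Nₕ/N, N = 26772.
35–54: Wₕ = 0.30408636; term = 0.30408636²·(1 − 0.15452647)·901/1258 = 0.055993555.
55–64: Wₕ = 0.69591364; term = 0.69591364²·(1 − 0.09800870)·519.9/1826 = 0.12437471.
Sum = 0.18036827.
SE = √(0.18036827) = 0.4247.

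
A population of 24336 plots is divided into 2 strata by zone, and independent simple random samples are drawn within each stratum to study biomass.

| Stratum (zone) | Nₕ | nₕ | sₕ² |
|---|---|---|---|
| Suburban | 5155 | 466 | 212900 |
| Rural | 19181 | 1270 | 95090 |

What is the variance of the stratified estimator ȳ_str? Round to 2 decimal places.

62.08

Var(ȳ_str) = Σₕ Wₕ²(1 − fₕ)sₕ²/nₕ with Wₕ = Nₕ/N, N = 24336.
Suburban: Wₕ = 0.21182610; term = 0.21182610²·(1 − 0.09039767)·212900/466 = 18.646626.
Rural: Wₕ = 0.78817390; term = 0.78817390²·(1 − 0.06621135)·95090/1270 = 43.433398.
Sum = 62.080024.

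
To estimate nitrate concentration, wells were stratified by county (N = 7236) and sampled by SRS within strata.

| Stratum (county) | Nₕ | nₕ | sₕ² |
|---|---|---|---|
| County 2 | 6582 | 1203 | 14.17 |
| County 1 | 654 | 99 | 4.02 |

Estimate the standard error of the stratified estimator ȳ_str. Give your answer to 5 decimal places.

0.09081

Var(ȳ_str) = Σₕ Wₕ²(1 − fₕ)sₕ²/nₕ with Wₕ = Nₕ/N, N = 7236.
County 2: Wₕ = 0.90961857; term = 0.90961857²·(1 − 0.18277119)·14.17/1203 = 0.0079646469.
County 1: Wₕ = 0.09038143; term = 0.09038143²·(1 − 0.15137615)·4.02/99 = 2.8149097 × 10^-4.
Sum = 0.0082461379.
SE = √(0.0082461379) = 0.09081.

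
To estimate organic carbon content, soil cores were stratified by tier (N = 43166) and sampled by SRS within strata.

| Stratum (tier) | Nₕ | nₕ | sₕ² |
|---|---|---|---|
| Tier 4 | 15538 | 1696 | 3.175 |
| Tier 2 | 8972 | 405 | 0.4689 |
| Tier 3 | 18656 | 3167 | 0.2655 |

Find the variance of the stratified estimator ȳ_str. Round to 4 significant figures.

2.768 × 10^-4

Var(ȳ_str) = Σₕ Wₕ²(1 − fₕ)sₕ²/nₕ with Wₕ = Nₕ/N, N = 43166.
Tier 4: Wₕ = 0.35995923; term = 0.35995923²·(1 − 0.10915176)·3.175/1696 = 2.160868 × 10^-4.
Tier 2: Wₕ = 0.20784877; term = 0.20784877²·(1 − 0.04514044)·0.4689/405 = 4.7759484 × 10^-5.
Tier 3: Wₕ = 0.43219200; term = 0.43219200²·(1 − 0.16975772)·0.2655/3167 = 1.300094 × 10^-5.
Sum = 2.7684722 × 10^-4.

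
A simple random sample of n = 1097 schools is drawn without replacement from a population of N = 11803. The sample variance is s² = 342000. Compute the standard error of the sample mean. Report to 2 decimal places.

Under SRS without replacement, Var(ȳ) = (1 − f)·s²/n with f = n/N = 1097/11803 = 0.09294247.
Var(ȳ) = (1 − 0.09294247)·342000/1097 = 0.90705753·311.75934 = 282.78366.
SE(ȳ) = √(282.78366) = 16.82.

16.82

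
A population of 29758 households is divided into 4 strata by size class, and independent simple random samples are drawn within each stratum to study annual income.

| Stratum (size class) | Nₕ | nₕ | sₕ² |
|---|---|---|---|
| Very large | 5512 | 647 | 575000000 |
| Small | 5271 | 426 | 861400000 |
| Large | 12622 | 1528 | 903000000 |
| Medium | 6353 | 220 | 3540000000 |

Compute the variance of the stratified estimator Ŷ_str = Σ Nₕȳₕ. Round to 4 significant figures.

7.852 × 10^14

Var(Ŷ_str) = Σₕ Nₕ²(1 − fₕ)sₕ²/nₕ.
Very large: 5512²·(1 − 647/5512)·575000000/647 = 2.3831733 × 10^13.
Small: 5271²·(1 − 426/5271)·861400000/426 = 5.1639504 × 10^13.
Large: 12622²·(1 − 1528/12622)·903000000/1528 = 8.2752426 × 10^13.
Medium: 6353²·(1 − 220/6353)·3540000000/220 = 6.2694927 × 10^14.
Sum = 7.8517293 × 10^14.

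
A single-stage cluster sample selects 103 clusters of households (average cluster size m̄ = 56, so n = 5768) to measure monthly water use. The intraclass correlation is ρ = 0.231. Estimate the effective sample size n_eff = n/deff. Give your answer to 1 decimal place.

deff = 1 + (56 − 1)·0.231 = 1 + 12.705 = 13.705.
n_eff = 5768 / 13.705 = 420.9.

420.9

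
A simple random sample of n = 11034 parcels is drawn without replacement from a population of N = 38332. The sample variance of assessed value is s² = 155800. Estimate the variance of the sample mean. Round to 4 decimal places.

Under SRS without replacement, Var(ȳ) = (1 − f)·s²/n with f = n/N = 11034/38332 = 0.28785349.
Var(ȳ) = (1 − 0.28785349)·155800/11034 = 0.71214651·14.119993 = 10.055504.

10.0555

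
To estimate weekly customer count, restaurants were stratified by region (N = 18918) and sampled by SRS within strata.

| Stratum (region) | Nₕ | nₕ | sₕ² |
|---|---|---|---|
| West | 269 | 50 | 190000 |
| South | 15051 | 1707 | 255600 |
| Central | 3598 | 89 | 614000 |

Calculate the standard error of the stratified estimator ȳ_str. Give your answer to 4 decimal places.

Var(ȳ_str) = Σₕ Wₕ²(1 − fₕ)sₕ²/nₕ with Wₕ = Nₕ/N, N = 18918.
West: Wₕ = 0.01421926; term = 0.01421926²·(1 − 0.18587361)·190000/50 = 0.62550322.
South: Wₕ = 0.79559150; term = 0.79559150²·(1 − 0.11341439)·255600/1707 = 84.028822.
Central: Wₕ = 0.19018924; term = 0.19018924²·(1 − 0.02473596)·614000/89 = 243.37303.
Sum = 328.02736.
SE = √(328.02736) = 18.1115.

18.1115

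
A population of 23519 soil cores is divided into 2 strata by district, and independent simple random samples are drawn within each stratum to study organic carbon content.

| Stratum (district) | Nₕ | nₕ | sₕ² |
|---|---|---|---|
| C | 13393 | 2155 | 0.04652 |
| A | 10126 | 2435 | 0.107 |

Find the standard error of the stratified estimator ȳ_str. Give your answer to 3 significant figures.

0.00347

Var(ȳ_str) = Σₕ Wₕ²(1 − fₕ)sₕ²/nₕ with Wₕ = Nₕ/N, N = 23519.
C: Wₕ = 0.56945448; term = 0.56945448²·(1 − 0.16090495)·0.04652/2155 = 5.8738334 × 10^-6.
A: Wₕ = 0.43054552; term = 0.43054552²·(1 − 0.24047008)·0.107/2435 = 6.1868252 × 10^-6.
Sum = 1.2060659 × 10^-5.
SE = √(1.2060659 × 10^-5) = 0.00347.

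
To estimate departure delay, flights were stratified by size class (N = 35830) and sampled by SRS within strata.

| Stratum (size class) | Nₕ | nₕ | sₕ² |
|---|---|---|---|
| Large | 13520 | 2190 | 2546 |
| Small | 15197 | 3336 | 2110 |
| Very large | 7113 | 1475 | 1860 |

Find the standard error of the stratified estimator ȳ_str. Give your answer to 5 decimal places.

Var(ȳ_str) = Σₕ Wₕ²(1 − fₕ)sₕ²/nₕ with Wₕ = Nₕ/N, N = 35830.
Large: Wₕ = 0.37733743; term = 0.37733743²·(1 − 0.16198225)·2546/2190 = 0.13871623.
Small: Wₕ = 0.42414178; term = 0.42414178²·(1 − 0.21951701)·2110/3336 = 0.08880593.
Very large: Wₕ = 0.19852079; term = 0.19852079²·(1 − 0.20736679)·1860/1475 = 0.039391742.
Sum = 0.2669139.
SE = √(0.2669139) = 0.51664.

0.51664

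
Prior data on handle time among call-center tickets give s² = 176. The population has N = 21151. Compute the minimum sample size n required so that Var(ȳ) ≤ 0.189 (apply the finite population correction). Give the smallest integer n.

892

Without fpc, n₀ = s²/D = 176/0.189 = 931.2169.
With fpc, (1 − n/N)·s²/n ≤ D requires n ≥ n₀/(1 + n₀/N) = 931.2169/(1 + 931.2169/21151) = 891.9471.
Rounding up, n = 892.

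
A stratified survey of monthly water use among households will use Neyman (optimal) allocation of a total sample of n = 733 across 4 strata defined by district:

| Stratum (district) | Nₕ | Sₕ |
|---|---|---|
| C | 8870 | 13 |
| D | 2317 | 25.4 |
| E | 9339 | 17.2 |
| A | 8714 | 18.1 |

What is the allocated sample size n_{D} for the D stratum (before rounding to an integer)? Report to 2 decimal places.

87.59

Neyman allocation: nₕ = n·NₕSₕ / Σⱼ NⱼSⱼ.
Σ NⱼSⱼ = 8870·13 + 2317·25.4 + 9339·17.2 + 8714·18.1 = 492516.
n_{D} = 733·2317·25.4 / 492516 = 87.59.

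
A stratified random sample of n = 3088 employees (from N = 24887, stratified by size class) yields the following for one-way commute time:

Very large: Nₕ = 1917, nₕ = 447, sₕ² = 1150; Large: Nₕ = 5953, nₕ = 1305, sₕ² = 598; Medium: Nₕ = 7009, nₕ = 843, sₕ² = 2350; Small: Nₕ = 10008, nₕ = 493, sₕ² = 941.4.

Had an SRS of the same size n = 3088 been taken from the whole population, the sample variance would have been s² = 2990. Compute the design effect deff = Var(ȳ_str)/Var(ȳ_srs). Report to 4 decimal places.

Var(ȳ_str) = Σ Wₕ²(1−fₕ)sₕ²/nₕ with Wₕ = Nₕ/24887:
  Very large: (1917/24887)²·(1−447/1917)·1150/447 = 0.011705357
  Large: (5953/24887)²·(1−1305/5953)·598/1305 = 0.020471402
  Medium: (7009/24887)²·(1−843/7009)·2350/843 = 0.19451575
  Small: (10008/24887)²·(1−493/10008)·941.4/493 = 0.29358798
  → Var(ȳ_str) = 0.52028049.
Var(ȳ_srs) = (1 − 3088/24887)·2990/3088 = 0.8481212.
deff = 0.52028049 / 0.8481212 = 0.6135.

0.6135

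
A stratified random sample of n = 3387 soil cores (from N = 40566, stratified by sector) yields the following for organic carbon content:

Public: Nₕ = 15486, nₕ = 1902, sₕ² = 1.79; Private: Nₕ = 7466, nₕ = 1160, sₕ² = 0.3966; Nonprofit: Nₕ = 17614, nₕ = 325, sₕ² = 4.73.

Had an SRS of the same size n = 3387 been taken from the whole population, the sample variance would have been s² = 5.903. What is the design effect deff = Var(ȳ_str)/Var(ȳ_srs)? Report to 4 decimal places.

Var(ȳ_str) = Σ Wₕ²(1−fₕ)sₕ²/nₕ with Wₕ = Nₕ/40566:
  Public: (15486/40566)²·(1−1902/15486)·1.79/1902 = 1.2030539 × 10^-4
  Private: (7466/40566)²·(1−1160/7466)·0.3966/1160 = 9.7816541 × 10^-6
  Nonprofit: (17614/40566)²·(1−325/17614)·4.73/325 = 0.0026932786
  → Var(ȳ_str) = 0.0028233656.
Var(ȳ_srs) = (1 − 3387/40566)·5.903/3387 = 0.0015973243.
deff = 0.0028233656 / 0.0015973243 = 1.7676.

1.7676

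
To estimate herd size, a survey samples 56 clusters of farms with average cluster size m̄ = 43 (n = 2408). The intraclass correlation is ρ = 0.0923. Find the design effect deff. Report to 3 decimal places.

4.877

deff = 1 + (43 − 1)·0.0923 = 1 + 3.8766 = 4.8766.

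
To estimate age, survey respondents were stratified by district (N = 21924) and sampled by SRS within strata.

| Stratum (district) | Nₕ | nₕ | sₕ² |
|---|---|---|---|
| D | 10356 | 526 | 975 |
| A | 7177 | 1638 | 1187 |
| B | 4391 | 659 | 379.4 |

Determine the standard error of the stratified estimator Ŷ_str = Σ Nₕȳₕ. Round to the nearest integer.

15064

Var(Ŷ_str) = Σₕ Nₕ²(1 − fₕ)sₕ²/nₕ.
D: 10356²·(1 − 526/10356)·975/526 = 1.8869675 × 10^8.
A: 7177²·(1 − 1638/7177)·1187/1638 = 2.8807869 × 10^7.
B: 4391²·(1 − 659/4391)·379.4/659 = 9.4344586 × 10^6.
Sum = 2.2693908 × 10^8.
SE = √(2.2693908 × 10^8) = 15064.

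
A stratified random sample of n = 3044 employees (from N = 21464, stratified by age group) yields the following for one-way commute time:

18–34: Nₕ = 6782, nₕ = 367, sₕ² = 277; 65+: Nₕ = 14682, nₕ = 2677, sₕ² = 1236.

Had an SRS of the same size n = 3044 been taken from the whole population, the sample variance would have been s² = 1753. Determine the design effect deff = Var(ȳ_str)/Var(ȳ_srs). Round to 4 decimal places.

0.5016

Var(ȳ_str) = Σ Wₕ²(1−fₕ)sₕ²/nₕ with Wₕ = Nₕ/21464:
  18–34: (6782/21464)²·(1−367/6782)·277/367 = 0.071276576
  65+: (14682/21464)²·(1−2677/14682)·1236/2677 = 0.17664289
  → Var(ȳ_str) = 0.24791947.
Var(ȳ_srs) = (1 − 3044/21464)·1753/3044 = 0.49421535.
deff = 0.24791947 / 0.49421535 = 0.5016.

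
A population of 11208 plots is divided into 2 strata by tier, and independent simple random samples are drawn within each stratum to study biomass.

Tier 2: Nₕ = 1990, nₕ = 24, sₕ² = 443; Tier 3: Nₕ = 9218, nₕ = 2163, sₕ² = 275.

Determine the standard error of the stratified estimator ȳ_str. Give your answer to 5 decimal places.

Var(ȳ_str) = Σₕ Wₕ²(1 − fₕ)sₕ²/nₕ with Wₕ = Nₕ/N, N = 11208.
Tier 2: Wₕ = 0.17755175; term = 0.17755175²·(1 − 0.01206030)·443/24 = 0.57487422.
Tier 3: Wₕ = 0.82244825; term = 0.82244825²·(1 − 0.23464960)·275/2163 = 0.065819359.
Sum = 0.64069358.
SE = √(0.64069358) = 0.80043.

0.80043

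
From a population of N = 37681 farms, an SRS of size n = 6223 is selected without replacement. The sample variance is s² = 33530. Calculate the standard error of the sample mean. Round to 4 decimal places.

Under SRS without replacement, Var(ȳ) = (1 − f)·s²/n with f = n/N = 6223/37681 = 0.16514954.
Var(ȳ) = (1 − 0.16514954)·33530/6223 = 0.83485046·5.3880765 = 4.4982381.
SE(ȳ) = √(4.4982381) = 2.1209.

2.1209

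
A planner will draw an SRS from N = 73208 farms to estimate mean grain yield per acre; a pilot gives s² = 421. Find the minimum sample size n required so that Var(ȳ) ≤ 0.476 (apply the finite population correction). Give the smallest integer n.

Without fpc, n₀ = s²/D = 421/0.476 = 884.4538.
With fpc, (1 − n/N)·s²/n ≤ D requires n ≥ n₀/(1 + n₀/N) = 884.4538/(1 + 884.4538/73208) = 873.8959.
Rounding up, n = 874.

874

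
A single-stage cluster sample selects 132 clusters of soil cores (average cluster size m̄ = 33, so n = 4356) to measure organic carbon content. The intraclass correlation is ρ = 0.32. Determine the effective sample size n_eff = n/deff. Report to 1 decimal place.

deff = 1 + (33 − 1)·0.32 = 1 + 10.24 = 11.24.
n_eff = 4356 / 11.24 = 387.5.

387.5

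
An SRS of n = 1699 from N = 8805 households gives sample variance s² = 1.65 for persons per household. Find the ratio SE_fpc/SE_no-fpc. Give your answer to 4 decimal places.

f = n/N = 1699/8805 = 0.19295855.
SE_no-fpc = √(s²/n) = 0.031163432; SE_fpc = √((1−f)s²/n) = 0.027995821.
Ratio = √(1−f) = 0.89835486.

0.8984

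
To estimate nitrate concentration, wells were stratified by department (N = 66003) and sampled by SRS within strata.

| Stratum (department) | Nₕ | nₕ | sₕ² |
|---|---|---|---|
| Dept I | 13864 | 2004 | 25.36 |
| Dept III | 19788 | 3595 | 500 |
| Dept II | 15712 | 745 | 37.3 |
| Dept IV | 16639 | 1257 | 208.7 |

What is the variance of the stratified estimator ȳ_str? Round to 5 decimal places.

0.02316

Var(ȳ_str) = Σₕ Wₕ²(1 − fₕ)sₕ²/nₕ with Wₕ = Nₕ/N, N = 66003.
Dept I: Wₕ = 0.21005106; term = 0.21005106²·(1 − 0.14454703)·25.36/2004 = 4.776364 × 10^-4.
Dept III: Wₕ = 0.29980455; term = 0.29980455²·(1 − 0.18167576)·500/3595 = 0.010229937.
Dept II: Wₕ = 0.23804979; term = 0.23804979²·(1 − 0.04741599)·37.3/745 = 0.0027026601.
Dept IV: Wₕ = 0.25209460; term = 0.25209460²·(1 − 0.07554541)·208.7/1257 = 0.009754384.
Sum = 0.023164618.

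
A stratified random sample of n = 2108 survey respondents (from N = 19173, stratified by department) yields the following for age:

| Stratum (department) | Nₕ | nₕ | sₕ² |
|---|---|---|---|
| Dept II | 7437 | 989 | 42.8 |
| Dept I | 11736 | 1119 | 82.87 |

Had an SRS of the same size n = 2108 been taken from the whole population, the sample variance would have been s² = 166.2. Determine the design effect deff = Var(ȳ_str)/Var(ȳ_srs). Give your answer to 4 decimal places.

Var(ȳ_str) = Σ Wₕ²(1−fₕ)sₕ²/nₕ with Wₕ = Nₕ/19173:
  Dept II: (7437/19173)²·(1−989/7437)·42.8/989 = 0.0056453405
  Dept I: (11736/19173)²·(1−1119/11736)·82.87/1119 = 0.025102041
  → Var(ȳ_str) = 0.030747382.
Var(ȳ_srs) = (1 − 2108/19173)·166.2/2108 = 0.070174065.
deff = 0.030747382 / 0.070174065 = 0.4382.

0.4382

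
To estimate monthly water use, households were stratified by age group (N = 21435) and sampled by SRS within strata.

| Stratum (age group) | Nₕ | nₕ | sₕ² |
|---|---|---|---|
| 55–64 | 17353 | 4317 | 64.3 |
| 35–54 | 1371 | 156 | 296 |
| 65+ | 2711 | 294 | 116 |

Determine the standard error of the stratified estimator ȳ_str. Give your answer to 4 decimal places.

Var(ȳ_str) = Σₕ Wₕ²(1 − fₕ)sₕ²/nₕ with Wₕ = Nₕ/N, N = 21435.
55–64: Wₕ = 0.80956380; term = 0.80956380²·(1 − 0.24877543)·64.3/4317 = 0.0073333239.
35–54: Wₕ = 0.06396081; term = 0.06396081²·(1 − 0.11378556)·296/156 = 0.0068791356.
65+: Wₕ = 0.12647539; term = 0.12647539²·(1 − 0.10844707)·116/294 = 0.0056269085.
Sum = 0.019839368.
SE = √(0.019839368) = 0.1409.

0.1409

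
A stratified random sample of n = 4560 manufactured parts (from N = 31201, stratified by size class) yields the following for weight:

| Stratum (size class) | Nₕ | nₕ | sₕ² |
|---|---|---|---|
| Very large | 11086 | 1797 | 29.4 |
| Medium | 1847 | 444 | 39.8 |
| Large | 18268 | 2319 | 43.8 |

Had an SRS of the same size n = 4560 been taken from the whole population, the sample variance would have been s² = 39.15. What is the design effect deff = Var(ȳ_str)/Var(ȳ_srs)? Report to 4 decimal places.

1.0397

Var(ȳ_str) = Σ Wₕ²(1−fₕ)sₕ²/nₕ with Wₕ = Nₕ/31201:
  Very large: (11086/31201)²·(1−1797/11086)·29.4/1797 = 0.0017306373
  Medium: (1847/31201)²·(1−444/1847)·39.8/444 = 2.3860945 × 10^-4
  Large: (18268/31201)²·(1−2319/18268)·43.8/2319 = 0.0056527632
  → Var(ȳ_str) = 0.00762201.
Var(ȳ_srs) = (1 − 4560/31201)·39.15/4560 = 0.0073307588.
deff = 0.00762201 / 0.0073307588 = 1.0397.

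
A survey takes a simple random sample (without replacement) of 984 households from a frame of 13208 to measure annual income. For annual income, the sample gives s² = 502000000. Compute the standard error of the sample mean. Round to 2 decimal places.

Under SRS without replacement, Var(ȳ) = (1 − f)·s²/n with f = n/N = 984/13208 = 0.07450030.
Var(ȳ) = (1 − 0.07450030)·502000000/984 = 0.92549970·510162.6 = 472155.33.
SE(ȳ) = √(472155.33) = 687.14.

687.14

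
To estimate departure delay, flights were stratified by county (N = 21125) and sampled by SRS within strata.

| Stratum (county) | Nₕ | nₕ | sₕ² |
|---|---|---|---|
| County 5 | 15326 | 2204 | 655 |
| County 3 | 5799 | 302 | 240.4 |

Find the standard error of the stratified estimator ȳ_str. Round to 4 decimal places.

0.4368

Var(ȳ_str) = Σₕ Wₕ²(1 − fₕ)sₕ²/nₕ with Wₕ = Nₕ/N, N = 21125.
County 5: Wₕ = 0.72549112; term = 0.72549112²·(1 − 0.14380791)·655/2204 = 0.13392607.
County 3: Wₕ = 0.27450888; term = 0.27450888²·(1 − 0.05207794)·240.4/302 = 0.056860795.
Sum = 0.19078687.
SE = √(0.19078687) = 0.4368.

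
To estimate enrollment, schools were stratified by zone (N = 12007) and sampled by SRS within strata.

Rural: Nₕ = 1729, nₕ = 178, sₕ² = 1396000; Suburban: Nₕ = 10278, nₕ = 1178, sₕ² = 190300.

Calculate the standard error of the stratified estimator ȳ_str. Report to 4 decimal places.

15.8331

Var(ȳ_str) = Σₕ Wₕ²(1 − fₕ)sₕ²/nₕ with Wₕ = Nₕ/N, N = 12007.
Rural: Wₕ = 0.14399933; term = 0.14399933²·(1 − 0.10294968)·1396000/178 = 145.8825.
Suburban: Wₕ = 0.85600067; term = 0.85600067²·(1 − 0.11461374)·190300/1178 = 104.80319.
Sum = 250.68569.
SE = √(250.68569) = 15.8331.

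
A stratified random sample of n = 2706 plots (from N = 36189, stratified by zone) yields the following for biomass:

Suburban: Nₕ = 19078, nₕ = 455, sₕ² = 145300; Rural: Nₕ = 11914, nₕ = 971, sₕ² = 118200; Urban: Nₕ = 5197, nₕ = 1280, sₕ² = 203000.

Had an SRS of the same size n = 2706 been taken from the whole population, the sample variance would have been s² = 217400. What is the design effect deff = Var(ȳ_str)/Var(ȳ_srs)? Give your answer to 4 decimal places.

Var(ȳ_str) = Σ Wₕ²(1−fₕ)sₕ²/nₕ with Wₕ = Nₕ/36189:
  Suburban: (19078/36189)²·(1−455/19078)·145300/455 = 86.633037
  Rural: (11914/36189)²·(1−971/11914)·118200/971 = 12.118227
  Urban: (5197/36189)²·(1−1280/5197)·203000/1280 = 2.4651264
  → Var(ȳ_str) = 101.21639.
Var(ȳ_srs) = (1 − 2706/36189)·217400/2706 = 74.332635.
deff = 101.21639 / 74.332635 = 1.3617.

1.3617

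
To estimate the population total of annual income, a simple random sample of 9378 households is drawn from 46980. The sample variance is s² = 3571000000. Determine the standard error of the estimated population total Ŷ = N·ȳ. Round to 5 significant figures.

Var(Ŷ) = N²·Var(ȳ) = N²·(1 − n/N)·s²/n.
f = 9378/46980 = 0.19961686; Var(ȳ) = 0.80038314·3571000000/9378 = 304773.75.
Var(Ŷ) = 46980² · 304773.75 = 6.7267236 × 10^14.
SE(Ŷ) = √(6.7267236 × 10^14) = 2.5936 × 10^7.

2.5936 × 10^7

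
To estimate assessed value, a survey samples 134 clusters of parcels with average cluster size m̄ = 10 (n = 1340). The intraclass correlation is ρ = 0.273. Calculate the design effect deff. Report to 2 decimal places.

3.46

deff = 1 + (10 − 1)·0.273 = 1 + 2.457 = 3.457.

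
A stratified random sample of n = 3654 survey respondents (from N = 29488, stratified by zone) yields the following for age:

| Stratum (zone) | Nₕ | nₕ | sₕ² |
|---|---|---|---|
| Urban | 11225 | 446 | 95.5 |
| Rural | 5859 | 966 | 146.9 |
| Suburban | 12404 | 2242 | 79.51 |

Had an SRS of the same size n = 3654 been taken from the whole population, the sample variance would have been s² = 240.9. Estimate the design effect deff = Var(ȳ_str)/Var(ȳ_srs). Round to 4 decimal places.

Var(ȳ_str) = Σ Wₕ²(1−fₕ)sₕ²/nₕ with Wₕ = Nₕ/29488:
  Urban: (11225/29488)²·(1−446/11225)·95.5/446 = 0.029794953
  Rural: (5859/29488)²·(1−966/5859)·146.9/966 = 0.0050136354
  Suburban: (12404/29488)²·(1−2242/12404)·79.51/2242 = 0.0051408681
  → Var(ȳ_str) = 0.039949457.
Var(ȳ_srs) = (1 − 3654/29488)·240.9/3654 = 0.057758326.
deff = 0.039949457 / 0.057758326 = 0.6917.

0.6917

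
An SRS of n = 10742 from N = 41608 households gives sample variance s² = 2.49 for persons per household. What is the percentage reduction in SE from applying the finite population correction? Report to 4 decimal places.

13.8705

f = n/N = 10742/41608 = 0.25817151.
SE_no-fpc = √(s²/n) = 0.015224993; SE_fpc = √((1−f)s²/n) = 0.013113205.
Ratio = √(1−f) = 0.86129466. Reduction = 100·(1 − 0.86129466) = 13.8705%.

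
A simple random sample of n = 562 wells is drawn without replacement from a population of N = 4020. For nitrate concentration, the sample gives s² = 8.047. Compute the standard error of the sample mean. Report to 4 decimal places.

0.1110

Under SRS without replacement, Var(ȳ) = (1 − f)·s²/n with f = n/N = 562/4020 = 0.13980100.
Var(ȳ) = (1 − 0.13980100)·8.047/562 = 0.86019900·0.014318505 = 0.012316764.
SE(ȳ) = √(0.012316764) = 0.1110.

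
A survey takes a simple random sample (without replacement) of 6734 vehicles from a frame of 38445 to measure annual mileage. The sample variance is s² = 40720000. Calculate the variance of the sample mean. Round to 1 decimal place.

Under SRS without replacement, Var(ȳ) = (1 − f)·s²/n with f = n/N = 6734/38445 = 0.17515932.
Var(ȳ) = (1 − 0.17515932)·40720000/6734 = 0.82484068·6046.926 = 4987.7506.

4987.8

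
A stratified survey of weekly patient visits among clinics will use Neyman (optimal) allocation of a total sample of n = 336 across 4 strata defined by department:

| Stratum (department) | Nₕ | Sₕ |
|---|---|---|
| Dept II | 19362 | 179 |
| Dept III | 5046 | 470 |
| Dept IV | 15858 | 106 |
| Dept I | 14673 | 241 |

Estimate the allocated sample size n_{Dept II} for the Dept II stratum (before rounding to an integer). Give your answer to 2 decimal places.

Neyman allocation: nₕ = n·NₕSₕ / Σⱼ NⱼSⱼ.
Σ NⱼSⱼ = 19362·179 + 5046·470 + 15858·106 + 14673·241 = 1.1054559 × 10^7.
n_{Dept II} = 336·19362·179 / (1.1054559 × 10^7) = 105.34.

105.34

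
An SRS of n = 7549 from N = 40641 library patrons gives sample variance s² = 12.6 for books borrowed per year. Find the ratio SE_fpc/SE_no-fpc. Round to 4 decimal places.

0.9024

f = n/N = 7549/40641 = 0.18574838.
SE_no-fpc = √(s²/n) = 0.040854562; SE_fpc = √((1−f)s²/n) = 0.036865478.
Ratio = √(1−f) = 0.90235892.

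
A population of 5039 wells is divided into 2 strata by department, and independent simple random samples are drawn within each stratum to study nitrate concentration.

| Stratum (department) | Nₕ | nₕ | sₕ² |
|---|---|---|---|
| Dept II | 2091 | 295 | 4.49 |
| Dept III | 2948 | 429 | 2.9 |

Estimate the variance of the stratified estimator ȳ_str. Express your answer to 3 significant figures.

0.00423

Var(ȳ_str) = Σₕ Wₕ²(1 − fₕ)sₕ²/nₕ with Wₕ = Nₕ/N, N = 5039.
Dept II: Wₕ = 0.41496329; term = 0.41496329²·(1 − 0.14108082)·4.49/295 = 0.0022511061.
Dept III: Wₕ = 0.58503671; term = 0.58503671²·(1 − 0.14552239)·2.9/429 = 0.0019770044.
Sum = 0.0042281105.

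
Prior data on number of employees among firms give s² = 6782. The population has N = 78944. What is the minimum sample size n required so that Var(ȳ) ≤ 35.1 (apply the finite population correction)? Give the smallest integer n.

193

Without fpc, n₀ = s²/D = 6782/35.1 = 193.2194.
With fpc, (1 − n/N)·s²/n ≤ D requires n ≥ n₀/(1 + n₀/N) = 193.2194/(1 + 193.2194/78944) = 192.7476.
Rounding up, n = 193.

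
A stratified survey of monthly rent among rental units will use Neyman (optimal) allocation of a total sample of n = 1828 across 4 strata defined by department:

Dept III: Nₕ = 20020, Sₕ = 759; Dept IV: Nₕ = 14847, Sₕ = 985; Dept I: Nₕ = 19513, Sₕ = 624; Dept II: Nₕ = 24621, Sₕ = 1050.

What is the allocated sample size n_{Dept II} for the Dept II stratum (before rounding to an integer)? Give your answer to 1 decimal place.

Neyman allocation: nₕ = n·NₕSₕ / Σⱼ NⱼSⱼ.
Σ NⱼSⱼ = 20020·759 + 14847·985 + 19513·624 + 24621·1050 = 6.7847637 × 10^7.
n_{Dept II} = 1828·24621·1050 / (6.7847637 × 10^7) = 696.5.

696.5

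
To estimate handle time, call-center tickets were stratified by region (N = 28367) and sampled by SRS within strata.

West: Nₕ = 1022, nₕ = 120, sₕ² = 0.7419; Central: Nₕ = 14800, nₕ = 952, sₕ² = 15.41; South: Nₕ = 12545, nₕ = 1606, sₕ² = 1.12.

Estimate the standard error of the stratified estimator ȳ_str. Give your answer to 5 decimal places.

0.06518

Var(ȳ_str) = Σₕ Wₕ²(1 − fₕ)sₕ²/nₕ with Wₕ = Nₕ/N, N = 28367.
West: Wₕ = 0.03602778; term = 0.03602778²·(1 − 0.11741683)·0.7419/120 = 7.082633 × 10^-6.
Central: Wₕ = 0.52173300; term = 0.52173300²·(1 − 0.06432432)·15.41/952 = 0.0041227561.
South: Wₕ = 0.44223922; term = 0.44223922²·(1 − 0.12801913)·1.12/1606 = 1.1893069 × 10^-4.
Sum = 0.0042487694.
SE = √(0.0042487694) = 0.06518.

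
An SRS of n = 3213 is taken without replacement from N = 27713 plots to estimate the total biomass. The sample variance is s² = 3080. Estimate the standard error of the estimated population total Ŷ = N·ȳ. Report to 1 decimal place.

25512.0

Var(Ŷ) = N²·Var(ȳ) = N²·(1 − n/N)·s²/n.
f = 3213/27713 = 0.11593837; Var(ȳ) = 0.88406163·3080/3213 = 0.84746649.
Var(Ŷ) = 27713² · 0.84746649 = 6.5086305 × 10^8.
SE(Ŷ) = √(6.5086305 × 10^8) = 25512.0.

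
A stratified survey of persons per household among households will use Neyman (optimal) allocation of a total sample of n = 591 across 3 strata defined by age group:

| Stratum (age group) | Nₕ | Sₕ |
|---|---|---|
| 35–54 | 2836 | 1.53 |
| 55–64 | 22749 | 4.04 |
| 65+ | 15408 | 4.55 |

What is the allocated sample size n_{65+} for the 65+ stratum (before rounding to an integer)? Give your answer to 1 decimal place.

Neyman allocation: nₕ = n·NₕSₕ / Σⱼ NⱼSⱼ.
Σ NⱼSⱼ = 2836·1.53 + 22749·4.04 + 15408·4.55 = 166351.44.
n_{65+} = 591·15408·4.55 / 166351.44 = 249.1.

249.1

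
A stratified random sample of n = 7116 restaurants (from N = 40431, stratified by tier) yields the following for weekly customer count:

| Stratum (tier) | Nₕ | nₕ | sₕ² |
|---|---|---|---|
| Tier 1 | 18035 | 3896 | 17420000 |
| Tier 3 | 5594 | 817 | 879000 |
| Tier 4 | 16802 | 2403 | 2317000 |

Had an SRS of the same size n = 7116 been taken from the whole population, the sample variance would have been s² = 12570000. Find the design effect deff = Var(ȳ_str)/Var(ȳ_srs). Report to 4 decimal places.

Var(ȳ_str) = Σ Wₕ²(1−fₕ)sₕ²/nₕ with Wₕ = Nₕ/40431:
  Tier 1: (18035/40431)²·(1−3896/18035)·17420000/3896 = 697.48533
  Tier 3: (5594/40431)²·(1−817/5594)·879000/817 = 17.587964
  Tier 4: (16802/40431)²·(1−2403/16802)·2317000/2403 = 142.70415
  → Var(ȳ_str) = 857.77744.
Var(ȳ_srs) = (1 − 7116/40431)·12570000/7116 = 1455.5418.
deff = 857.77744 / 1455.5418 = 0.5893.

0.5893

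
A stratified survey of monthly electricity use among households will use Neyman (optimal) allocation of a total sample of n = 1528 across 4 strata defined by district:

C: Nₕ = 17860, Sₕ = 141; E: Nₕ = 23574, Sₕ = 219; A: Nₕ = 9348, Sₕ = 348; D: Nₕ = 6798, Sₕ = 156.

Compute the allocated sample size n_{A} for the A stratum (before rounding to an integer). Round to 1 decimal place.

414.4

Neyman allocation: nₕ = n·NₕSₕ / Σⱼ NⱼSⱼ.
Σ NⱼSⱼ = 17860·141 + 23574·219 + 9348·348 + 6798·156 = 1.1994558 × 10^7.
n_{A} = 1528·9348·348 / (1.1994558 × 10^7) = 414.4.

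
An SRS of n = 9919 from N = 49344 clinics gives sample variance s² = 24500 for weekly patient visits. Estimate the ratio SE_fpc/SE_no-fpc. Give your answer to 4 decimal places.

0.8939

f = n/N = 9919/49344 = 0.20101735.
SE_no-fpc = √(s²/n) = 1.5716256; SE_fpc = √((1−f)s²/n) = 1.4048106.
Ratio = √(1−f) = 0.89385830.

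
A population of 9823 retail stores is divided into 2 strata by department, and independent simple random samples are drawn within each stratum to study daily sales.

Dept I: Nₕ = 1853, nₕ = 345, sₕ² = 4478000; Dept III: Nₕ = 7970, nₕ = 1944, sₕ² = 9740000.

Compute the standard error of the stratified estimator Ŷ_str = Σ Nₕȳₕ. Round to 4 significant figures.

Var(Ŷ_str) = Σₕ Nₕ²(1 − fₕ)sₕ²/nₕ.
Dept I: 1853²·(1 − 345/1853)·4478000/345 = 3.6269516 × 10^10.
Dept III: 7970²·(1 − 1944/7970)·9740000/1944 = 2.4063021 × 10^11.
Sum = 2.7689973 × 10^11.
SE = √(2.7689973 × 10^11) = 526200.

526200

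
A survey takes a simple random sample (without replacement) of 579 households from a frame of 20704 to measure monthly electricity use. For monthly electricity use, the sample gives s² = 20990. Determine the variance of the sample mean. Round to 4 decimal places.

Under SRS without replacement, Var(ȳ) = (1 − f)·s²/n with f = n/N = 579/20704 = 0.02796561.
Var(ȳ) = (1 − 0.02796561)·20990/579 = 0.97203439·36.252159 = 35.238345.

35.2383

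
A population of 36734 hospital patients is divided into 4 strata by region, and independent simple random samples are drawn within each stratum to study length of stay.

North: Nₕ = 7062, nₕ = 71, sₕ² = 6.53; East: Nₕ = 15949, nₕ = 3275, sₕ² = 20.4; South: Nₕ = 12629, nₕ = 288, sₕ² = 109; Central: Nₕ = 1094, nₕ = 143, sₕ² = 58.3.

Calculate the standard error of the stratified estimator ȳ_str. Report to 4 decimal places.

Var(ȳ_str) = Σₕ Wₕ²(1 − fₕ)sₕ²/nₕ with Wₕ = Nₕ/N, N = 36734.
North: Wₕ = 0.19224696; term = 0.19224696²·(1 − 0.01005381)·6.53/71 = 0.0033650026.
East: Wₕ = 0.43417542; term = 0.43417542²·(1 − 0.20534203)·20.4/3275 = 9.3310299 × 10^-4.
South: Wₕ = 0.34379594; term = 0.34379594²·(1 − 0.02280466)·109/288 = 0.043713631.
Central: Wₕ = 0.02978167; term = 0.02978167²·(1 − 0.13071298)·58.3/143 = 3.1433585 × 10^-4.
Sum = 0.048326072.
SE = √(0.048326072) = 0.2198.

0.2198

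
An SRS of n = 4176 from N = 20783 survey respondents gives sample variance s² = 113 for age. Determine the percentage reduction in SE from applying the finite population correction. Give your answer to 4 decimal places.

10.6095

f = n/N = 4176/20783 = 0.20093346.
SE_no-fpc = √(s²/n) = 0.16449738; SE_fpc = √((1−f)s²/n) = 0.14704506.
Ratio = √(1−f) = 0.89390522. Reduction = 100·(1 − 0.89390522) = 10.6095%.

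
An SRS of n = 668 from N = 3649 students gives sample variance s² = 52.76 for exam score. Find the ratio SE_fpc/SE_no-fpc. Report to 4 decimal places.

0.9038

f = n/N = 668/3649 = 0.18306385.
SE_no-fpc = √(s²/n) = 0.28103743; SE_fpc = √((1−f)s²/n) = 0.25401433.
Ratio = √(1−f) = 0.90384520.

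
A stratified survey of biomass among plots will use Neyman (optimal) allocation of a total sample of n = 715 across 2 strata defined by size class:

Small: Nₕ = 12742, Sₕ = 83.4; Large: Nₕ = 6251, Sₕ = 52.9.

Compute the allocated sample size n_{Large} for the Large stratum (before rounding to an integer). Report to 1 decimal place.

Neyman allocation: nₕ = n·NₕSₕ / Σⱼ NⱼSⱼ.
Σ NⱼSⱼ = 12742·83.4 + 6251·52.9 = 1.3933607 × 10^6.
n_{Large} = 715·6251·52.9 / (1.3933607 × 10^6) = 169.7.

169.7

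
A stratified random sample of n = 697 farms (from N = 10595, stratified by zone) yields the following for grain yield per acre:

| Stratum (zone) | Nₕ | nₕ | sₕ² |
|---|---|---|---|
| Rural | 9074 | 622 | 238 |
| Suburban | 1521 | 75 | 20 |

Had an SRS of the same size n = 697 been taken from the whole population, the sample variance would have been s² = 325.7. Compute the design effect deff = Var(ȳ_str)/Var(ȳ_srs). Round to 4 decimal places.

0.6108

Var(ȳ_str) = Σ Wₕ²(1−fₕ)sₕ²/nₕ with Wₕ = Nₕ/10595:
  Rural: (9074/10595)²·(1−622/9074)·238/622 = 0.26142247
  Suburban: (1521/10595)²·(1−75/1521)·20/75 = 0.0052247356
  → Var(ȳ_str) = 0.26664721.
Var(ȳ_srs) = (1 − 697/10595)·325.7/697 = 0.43654746.
deff = 0.26664721 / 0.43654746 = 0.6108.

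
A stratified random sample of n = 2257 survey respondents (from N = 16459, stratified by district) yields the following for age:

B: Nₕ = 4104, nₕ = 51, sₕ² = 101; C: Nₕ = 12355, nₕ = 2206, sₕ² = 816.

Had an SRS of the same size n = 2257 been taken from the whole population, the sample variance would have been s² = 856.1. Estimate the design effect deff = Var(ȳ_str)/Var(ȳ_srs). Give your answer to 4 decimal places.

Var(ȳ_str) = Σ Wₕ²(1−fₕ)sₕ²/nₕ with Wₕ = Nₕ/16459:
  B: (4104/16459)²·(1−51/4104)·101/51 = 0.12159851
  C: (12355/16459)²·(1−2206/12355)·816/2206 = 0.17121577
  → Var(ȳ_str) = 0.29281428.
Var(ȳ_srs) = (1 − 2257/16459)·856.1/2257 = 0.32729472.
deff = 0.29281428 / 0.32729472 = 0.8947.

0.8947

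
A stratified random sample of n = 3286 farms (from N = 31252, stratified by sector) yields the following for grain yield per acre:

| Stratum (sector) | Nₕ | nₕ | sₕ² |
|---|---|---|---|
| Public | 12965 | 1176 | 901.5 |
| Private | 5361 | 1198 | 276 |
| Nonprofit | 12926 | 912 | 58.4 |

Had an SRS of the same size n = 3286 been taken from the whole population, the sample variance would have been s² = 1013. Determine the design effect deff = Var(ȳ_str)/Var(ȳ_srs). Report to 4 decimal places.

0.4909

Var(ȳ_str) = Σ Wₕ²(1−fₕ)sₕ²/nₕ with Wₕ = Nₕ/31252:
  Public: (12965/31252)²·(1−1176/12965)·901.5/1176 = 0.11996437
  Private: (5361/31252)²·(1−1198/5361)·276/1198 = 0.0052643996
  Nonprofit: (12926/31252)²·(1−912/12926)·58.4/912 = 0.010181556
  → Var(ȳ_str) = 0.13541033.
Var(ȳ_srs) = (1 − 3286/31252)·1013/3286 = 0.27586362.
deff = 0.13541033 / 0.27586362 = 0.4909.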